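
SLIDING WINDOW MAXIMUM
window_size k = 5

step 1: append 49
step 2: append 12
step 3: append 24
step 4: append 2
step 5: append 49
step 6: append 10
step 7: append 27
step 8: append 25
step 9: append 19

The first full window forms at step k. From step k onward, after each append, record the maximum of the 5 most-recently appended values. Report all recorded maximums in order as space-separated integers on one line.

Answer: 49 49 49 49 49

Derivation:
step 1: append 49 -> window=[49] (not full yet)
step 2: append 12 -> window=[49, 12] (not full yet)
step 3: append 24 -> window=[49, 12, 24] (not full yet)
step 4: append 2 -> window=[49, 12, 24, 2] (not full yet)
step 5: append 49 -> window=[49, 12, 24, 2, 49] -> max=49
step 6: append 10 -> window=[12, 24, 2, 49, 10] -> max=49
step 7: append 27 -> window=[24, 2, 49, 10, 27] -> max=49
step 8: append 25 -> window=[2, 49, 10, 27, 25] -> max=49
step 9: append 19 -> window=[49, 10, 27, 25, 19] -> max=49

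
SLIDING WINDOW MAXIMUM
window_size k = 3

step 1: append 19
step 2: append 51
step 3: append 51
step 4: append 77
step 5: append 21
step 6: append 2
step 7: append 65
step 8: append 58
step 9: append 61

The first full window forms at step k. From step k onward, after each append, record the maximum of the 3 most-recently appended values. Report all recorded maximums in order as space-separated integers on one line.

Answer: 51 77 77 77 65 65 65

Derivation:
step 1: append 19 -> window=[19] (not full yet)
step 2: append 51 -> window=[19, 51] (not full yet)
step 3: append 51 -> window=[19, 51, 51] -> max=51
step 4: append 77 -> window=[51, 51, 77] -> max=77
step 5: append 21 -> window=[51, 77, 21] -> max=77
step 6: append 2 -> window=[77, 21, 2] -> max=77
step 7: append 65 -> window=[21, 2, 65] -> max=65
step 8: append 58 -> window=[2, 65, 58] -> max=65
step 9: append 61 -> window=[65, 58, 61] -> max=65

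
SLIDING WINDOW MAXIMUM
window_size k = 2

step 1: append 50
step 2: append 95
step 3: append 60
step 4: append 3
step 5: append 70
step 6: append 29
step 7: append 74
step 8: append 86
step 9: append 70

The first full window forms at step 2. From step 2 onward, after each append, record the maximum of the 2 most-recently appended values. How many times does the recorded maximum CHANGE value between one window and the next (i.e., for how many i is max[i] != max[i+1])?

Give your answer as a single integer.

step 1: append 50 -> window=[50] (not full yet)
step 2: append 95 -> window=[50, 95] -> max=95
step 3: append 60 -> window=[95, 60] -> max=95
step 4: append 3 -> window=[60, 3] -> max=60
step 5: append 70 -> window=[3, 70] -> max=70
step 6: append 29 -> window=[70, 29] -> max=70
step 7: append 74 -> window=[29, 74] -> max=74
step 8: append 86 -> window=[74, 86] -> max=86
step 9: append 70 -> window=[86, 70] -> max=86
Recorded maximums: 95 95 60 70 70 74 86 86
Changes between consecutive maximums: 4

Answer: 4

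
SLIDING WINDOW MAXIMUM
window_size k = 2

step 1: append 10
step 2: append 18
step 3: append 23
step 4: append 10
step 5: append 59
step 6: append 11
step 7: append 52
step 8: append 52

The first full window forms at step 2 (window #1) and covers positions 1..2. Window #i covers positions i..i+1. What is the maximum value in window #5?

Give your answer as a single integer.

step 1: append 10 -> window=[10] (not full yet)
step 2: append 18 -> window=[10, 18] -> max=18
step 3: append 23 -> window=[18, 23] -> max=23
step 4: append 10 -> window=[23, 10] -> max=23
step 5: append 59 -> window=[10, 59] -> max=59
step 6: append 11 -> window=[59, 11] -> max=59
Window #5 max = 59

Answer: 59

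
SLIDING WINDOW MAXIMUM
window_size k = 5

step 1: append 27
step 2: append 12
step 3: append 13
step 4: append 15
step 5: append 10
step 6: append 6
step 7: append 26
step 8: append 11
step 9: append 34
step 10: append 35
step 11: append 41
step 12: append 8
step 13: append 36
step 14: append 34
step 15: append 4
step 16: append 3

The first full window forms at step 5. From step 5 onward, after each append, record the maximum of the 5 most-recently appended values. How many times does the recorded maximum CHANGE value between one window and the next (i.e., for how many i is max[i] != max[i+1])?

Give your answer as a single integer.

step 1: append 27 -> window=[27] (not full yet)
step 2: append 12 -> window=[27, 12] (not full yet)
step 3: append 13 -> window=[27, 12, 13] (not full yet)
step 4: append 15 -> window=[27, 12, 13, 15] (not full yet)
step 5: append 10 -> window=[27, 12, 13, 15, 10] -> max=27
step 6: append 6 -> window=[12, 13, 15, 10, 6] -> max=15
step 7: append 26 -> window=[13, 15, 10, 6, 26] -> max=26
step 8: append 11 -> window=[15, 10, 6, 26, 11] -> max=26
step 9: append 34 -> window=[10, 6, 26, 11, 34] -> max=34
step 10: append 35 -> window=[6, 26, 11, 34, 35] -> max=35
step 11: append 41 -> window=[26, 11, 34, 35, 41] -> max=41
step 12: append 8 -> window=[11, 34, 35, 41, 8] -> max=41
step 13: append 36 -> window=[34, 35, 41, 8, 36] -> max=41
step 14: append 34 -> window=[35, 41, 8, 36, 34] -> max=41
step 15: append 4 -> window=[41, 8, 36, 34, 4] -> max=41
step 16: append 3 -> window=[8, 36, 34, 4, 3] -> max=36
Recorded maximums: 27 15 26 26 34 35 41 41 41 41 41 36
Changes between consecutive maximums: 6

Answer: 6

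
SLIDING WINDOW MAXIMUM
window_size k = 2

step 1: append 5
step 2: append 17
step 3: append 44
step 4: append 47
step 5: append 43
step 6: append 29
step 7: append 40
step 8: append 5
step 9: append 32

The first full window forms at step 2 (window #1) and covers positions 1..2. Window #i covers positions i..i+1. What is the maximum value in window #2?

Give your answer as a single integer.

Answer: 44

Derivation:
step 1: append 5 -> window=[5] (not full yet)
step 2: append 17 -> window=[5, 17] -> max=17
step 3: append 44 -> window=[17, 44] -> max=44
Window #2 max = 44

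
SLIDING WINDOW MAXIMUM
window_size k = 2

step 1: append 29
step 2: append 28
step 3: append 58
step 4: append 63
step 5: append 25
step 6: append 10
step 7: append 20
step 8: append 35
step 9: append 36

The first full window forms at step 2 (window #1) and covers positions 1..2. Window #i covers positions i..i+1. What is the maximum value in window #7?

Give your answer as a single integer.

Answer: 35

Derivation:
step 1: append 29 -> window=[29] (not full yet)
step 2: append 28 -> window=[29, 28] -> max=29
step 3: append 58 -> window=[28, 58] -> max=58
step 4: append 63 -> window=[58, 63] -> max=63
step 5: append 25 -> window=[63, 25] -> max=63
step 6: append 10 -> window=[25, 10] -> max=25
step 7: append 20 -> window=[10, 20] -> max=20
step 8: append 35 -> window=[20, 35] -> max=35
Window #7 max = 35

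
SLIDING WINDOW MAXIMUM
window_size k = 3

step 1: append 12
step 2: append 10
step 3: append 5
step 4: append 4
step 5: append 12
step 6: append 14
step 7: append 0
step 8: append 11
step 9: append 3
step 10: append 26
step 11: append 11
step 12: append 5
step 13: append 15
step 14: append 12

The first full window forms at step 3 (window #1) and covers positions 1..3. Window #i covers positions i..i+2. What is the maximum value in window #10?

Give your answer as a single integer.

Answer: 26

Derivation:
step 1: append 12 -> window=[12] (not full yet)
step 2: append 10 -> window=[12, 10] (not full yet)
step 3: append 5 -> window=[12, 10, 5] -> max=12
step 4: append 4 -> window=[10, 5, 4] -> max=10
step 5: append 12 -> window=[5, 4, 12] -> max=12
step 6: append 14 -> window=[4, 12, 14] -> max=14
step 7: append 0 -> window=[12, 14, 0] -> max=14
step 8: append 11 -> window=[14, 0, 11] -> max=14
step 9: append 3 -> window=[0, 11, 3] -> max=11
step 10: append 26 -> window=[11, 3, 26] -> max=26
step 11: append 11 -> window=[3, 26, 11] -> max=26
step 12: append 5 -> window=[26, 11, 5] -> max=26
Window #10 max = 26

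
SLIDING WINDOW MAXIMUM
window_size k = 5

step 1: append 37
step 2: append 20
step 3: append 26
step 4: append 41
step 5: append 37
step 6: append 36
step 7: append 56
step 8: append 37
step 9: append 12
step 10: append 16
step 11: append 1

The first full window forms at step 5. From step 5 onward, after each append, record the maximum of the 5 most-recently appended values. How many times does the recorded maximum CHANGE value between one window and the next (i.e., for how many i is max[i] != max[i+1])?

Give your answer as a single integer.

Answer: 1

Derivation:
step 1: append 37 -> window=[37] (not full yet)
step 2: append 20 -> window=[37, 20] (not full yet)
step 3: append 26 -> window=[37, 20, 26] (not full yet)
step 4: append 41 -> window=[37, 20, 26, 41] (not full yet)
step 5: append 37 -> window=[37, 20, 26, 41, 37] -> max=41
step 6: append 36 -> window=[20, 26, 41, 37, 36] -> max=41
step 7: append 56 -> window=[26, 41, 37, 36, 56] -> max=56
step 8: append 37 -> window=[41, 37, 36, 56, 37] -> max=56
step 9: append 12 -> window=[37, 36, 56, 37, 12] -> max=56
step 10: append 16 -> window=[36, 56, 37, 12, 16] -> max=56
step 11: append 1 -> window=[56, 37, 12, 16, 1] -> max=56
Recorded maximums: 41 41 56 56 56 56 56
Changes between consecutive maximums: 1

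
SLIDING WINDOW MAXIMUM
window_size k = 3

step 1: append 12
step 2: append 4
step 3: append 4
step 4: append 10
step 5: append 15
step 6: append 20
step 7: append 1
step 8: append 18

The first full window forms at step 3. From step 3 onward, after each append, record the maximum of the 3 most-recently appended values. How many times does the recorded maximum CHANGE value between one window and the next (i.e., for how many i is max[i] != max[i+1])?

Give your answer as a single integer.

Answer: 3

Derivation:
step 1: append 12 -> window=[12] (not full yet)
step 2: append 4 -> window=[12, 4] (not full yet)
step 3: append 4 -> window=[12, 4, 4] -> max=12
step 4: append 10 -> window=[4, 4, 10] -> max=10
step 5: append 15 -> window=[4, 10, 15] -> max=15
step 6: append 20 -> window=[10, 15, 20] -> max=20
step 7: append 1 -> window=[15, 20, 1] -> max=20
step 8: append 18 -> window=[20, 1, 18] -> max=20
Recorded maximums: 12 10 15 20 20 20
Changes between consecutive maximums: 3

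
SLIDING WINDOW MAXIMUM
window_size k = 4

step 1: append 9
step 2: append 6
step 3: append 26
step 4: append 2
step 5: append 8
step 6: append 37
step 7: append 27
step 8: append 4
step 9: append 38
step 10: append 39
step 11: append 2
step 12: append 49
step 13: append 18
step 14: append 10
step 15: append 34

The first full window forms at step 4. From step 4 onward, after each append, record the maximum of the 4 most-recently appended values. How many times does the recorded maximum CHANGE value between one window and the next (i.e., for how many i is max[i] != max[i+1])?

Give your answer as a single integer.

step 1: append 9 -> window=[9] (not full yet)
step 2: append 6 -> window=[9, 6] (not full yet)
step 3: append 26 -> window=[9, 6, 26] (not full yet)
step 4: append 2 -> window=[9, 6, 26, 2] -> max=26
step 5: append 8 -> window=[6, 26, 2, 8] -> max=26
step 6: append 37 -> window=[26, 2, 8, 37] -> max=37
step 7: append 27 -> window=[2, 8, 37, 27] -> max=37
step 8: append 4 -> window=[8, 37, 27, 4] -> max=37
step 9: append 38 -> window=[37, 27, 4, 38] -> max=38
step 10: append 39 -> window=[27, 4, 38, 39] -> max=39
step 11: append 2 -> window=[4, 38, 39, 2] -> max=39
step 12: append 49 -> window=[38, 39, 2, 49] -> max=49
step 13: append 18 -> window=[39, 2, 49, 18] -> max=49
step 14: append 10 -> window=[2, 49, 18, 10] -> max=49
step 15: append 34 -> window=[49, 18, 10, 34] -> max=49
Recorded maximums: 26 26 37 37 37 38 39 39 49 49 49 49
Changes between consecutive maximums: 4

Answer: 4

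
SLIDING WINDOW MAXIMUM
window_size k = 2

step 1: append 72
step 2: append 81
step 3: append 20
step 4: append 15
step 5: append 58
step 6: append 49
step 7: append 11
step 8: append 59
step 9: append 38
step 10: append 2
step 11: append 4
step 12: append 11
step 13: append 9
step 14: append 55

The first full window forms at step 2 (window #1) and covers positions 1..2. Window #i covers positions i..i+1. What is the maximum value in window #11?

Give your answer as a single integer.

Answer: 11

Derivation:
step 1: append 72 -> window=[72] (not full yet)
step 2: append 81 -> window=[72, 81] -> max=81
step 3: append 20 -> window=[81, 20] -> max=81
step 4: append 15 -> window=[20, 15] -> max=20
step 5: append 58 -> window=[15, 58] -> max=58
step 6: append 49 -> window=[58, 49] -> max=58
step 7: append 11 -> window=[49, 11] -> max=49
step 8: append 59 -> window=[11, 59] -> max=59
step 9: append 38 -> window=[59, 38] -> max=59
step 10: append 2 -> window=[38, 2] -> max=38
step 11: append 4 -> window=[2, 4] -> max=4
step 12: append 11 -> window=[4, 11] -> max=11
Window #11 max = 11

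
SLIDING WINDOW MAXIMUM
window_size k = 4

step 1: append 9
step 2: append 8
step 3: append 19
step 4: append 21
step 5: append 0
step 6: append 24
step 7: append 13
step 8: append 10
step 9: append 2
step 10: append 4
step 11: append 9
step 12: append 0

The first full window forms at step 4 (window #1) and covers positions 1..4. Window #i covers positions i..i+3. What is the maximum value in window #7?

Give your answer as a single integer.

step 1: append 9 -> window=[9] (not full yet)
step 2: append 8 -> window=[9, 8] (not full yet)
step 3: append 19 -> window=[9, 8, 19] (not full yet)
step 4: append 21 -> window=[9, 8, 19, 21] -> max=21
step 5: append 0 -> window=[8, 19, 21, 0] -> max=21
step 6: append 24 -> window=[19, 21, 0, 24] -> max=24
step 7: append 13 -> window=[21, 0, 24, 13] -> max=24
step 8: append 10 -> window=[0, 24, 13, 10] -> max=24
step 9: append 2 -> window=[24, 13, 10, 2] -> max=24
step 10: append 4 -> window=[13, 10, 2, 4] -> max=13
Window #7 max = 13

Answer: 13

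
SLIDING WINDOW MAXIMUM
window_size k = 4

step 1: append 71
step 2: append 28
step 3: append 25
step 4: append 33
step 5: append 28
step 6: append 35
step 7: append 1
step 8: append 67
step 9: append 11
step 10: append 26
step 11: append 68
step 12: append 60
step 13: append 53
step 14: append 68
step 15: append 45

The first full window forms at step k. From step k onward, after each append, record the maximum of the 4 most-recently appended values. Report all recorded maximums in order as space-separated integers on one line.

step 1: append 71 -> window=[71] (not full yet)
step 2: append 28 -> window=[71, 28] (not full yet)
step 3: append 25 -> window=[71, 28, 25] (not full yet)
step 4: append 33 -> window=[71, 28, 25, 33] -> max=71
step 5: append 28 -> window=[28, 25, 33, 28] -> max=33
step 6: append 35 -> window=[25, 33, 28, 35] -> max=35
step 7: append 1 -> window=[33, 28, 35, 1] -> max=35
step 8: append 67 -> window=[28, 35, 1, 67] -> max=67
step 9: append 11 -> window=[35, 1, 67, 11] -> max=67
step 10: append 26 -> window=[1, 67, 11, 26] -> max=67
step 11: append 68 -> window=[67, 11, 26, 68] -> max=68
step 12: append 60 -> window=[11, 26, 68, 60] -> max=68
step 13: append 53 -> window=[26, 68, 60, 53] -> max=68
step 14: append 68 -> window=[68, 60, 53, 68] -> max=68
step 15: append 45 -> window=[60, 53, 68, 45] -> max=68

Answer: 71 33 35 35 67 67 67 68 68 68 68 68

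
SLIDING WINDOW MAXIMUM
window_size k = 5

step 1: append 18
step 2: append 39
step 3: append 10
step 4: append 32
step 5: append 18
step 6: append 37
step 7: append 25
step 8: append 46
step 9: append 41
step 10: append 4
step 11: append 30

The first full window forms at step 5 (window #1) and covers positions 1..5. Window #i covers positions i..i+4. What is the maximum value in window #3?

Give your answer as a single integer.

step 1: append 18 -> window=[18] (not full yet)
step 2: append 39 -> window=[18, 39] (not full yet)
step 3: append 10 -> window=[18, 39, 10] (not full yet)
step 4: append 32 -> window=[18, 39, 10, 32] (not full yet)
step 5: append 18 -> window=[18, 39, 10, 32, 18] -> max=39
step 6: append 37 -> window=[39, 10, 32, 18, 37] -> max=39
step 7: append 25 -> window=[10, 32, 18, 37, 25] -> max=37
Window #3 max = 37

Answer: 37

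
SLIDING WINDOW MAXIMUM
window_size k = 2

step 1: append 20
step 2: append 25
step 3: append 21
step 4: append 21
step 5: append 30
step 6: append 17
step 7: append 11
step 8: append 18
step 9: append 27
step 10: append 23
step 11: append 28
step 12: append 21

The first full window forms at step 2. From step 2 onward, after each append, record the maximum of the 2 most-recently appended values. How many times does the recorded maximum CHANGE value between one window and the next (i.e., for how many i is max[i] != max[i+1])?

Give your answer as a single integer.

Answer: 6

Derivation:
step 1: append 20 -> window=[20] (not full yet)
step 2: append 25 -> window=[20, 25] -> max=25
step 3: append 21 -> window=[25, 21] -> max=25
step 4: append 21 -> window=[21, 21] -> max=21
step 5: append 30 -> window=[21, 30] -> max=30
step 6: append 17 -> window=[30, 17] -> max=30
step 7: append 11 -> window=[17, 11] -> max=17
step 8: append 18 -> window=[11, 18] -> max=18
step 9: append 27 -> window=[18, 27] -> max=27
step 10: append 23 -> window=[27, 23] -> max=27
step 11: append 28 -> window=[23, 28] -> max=28
step 12: append 21 -> window=[28, 21] -> max=28
Recorded maximums: 25 25 21 30 30 17 18 27 27 28 28
Changes between consecutive maximums: 6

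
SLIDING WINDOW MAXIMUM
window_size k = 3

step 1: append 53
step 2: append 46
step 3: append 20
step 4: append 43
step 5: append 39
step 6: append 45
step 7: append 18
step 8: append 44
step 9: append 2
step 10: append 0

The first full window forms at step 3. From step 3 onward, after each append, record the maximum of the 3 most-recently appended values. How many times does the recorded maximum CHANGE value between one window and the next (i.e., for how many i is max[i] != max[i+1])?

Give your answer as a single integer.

step 1: append 53 -> window=[53] (not full yet)
step 2: append 46 -> window=[53, 46] (not full yet)
step 3: append 20 -> window=[53, 46, 20] -> max=53
step 4: append 43 -> window=[46, 20, 43] -> max=46
step 5: append 39 -> window=[20, 43, 39] -> max=43
step 6: append 45 -> window=[43, 39, 45] -> max=45
step 7: append 18 -> window=[39, 45, 18] -> max=45
step 8: append 44 -> window=[45, 18, 44] -> max=45
step 9: append 2 -> window=[18, 44, 2] -> max=44
step 10: append 0 -> window=[44, 2, 0] -> max=44
Recorded maximums: 53 46 43 45 45 45 44 44
Changes between consecutive maximums: 4

Answer: 4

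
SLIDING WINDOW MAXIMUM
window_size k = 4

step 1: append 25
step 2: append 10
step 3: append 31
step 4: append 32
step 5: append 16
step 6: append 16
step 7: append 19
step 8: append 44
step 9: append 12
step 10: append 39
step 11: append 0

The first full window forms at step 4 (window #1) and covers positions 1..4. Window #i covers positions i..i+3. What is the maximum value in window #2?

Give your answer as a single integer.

Answer: 32

Derivation:
step 1: append 25 -> window=[25] (not full yet)
step 2: append 10 -> window=[25, 10] (not full yet)
step 3: append 31 -> window=[25, 10, 31] (not full yet)
step 4: append 32 -> window=[25, 10, 31, 32] -> max=32
step 5: append 16 -> window=[10, 31, 32, 16] -> max=32
Window #2 max = 32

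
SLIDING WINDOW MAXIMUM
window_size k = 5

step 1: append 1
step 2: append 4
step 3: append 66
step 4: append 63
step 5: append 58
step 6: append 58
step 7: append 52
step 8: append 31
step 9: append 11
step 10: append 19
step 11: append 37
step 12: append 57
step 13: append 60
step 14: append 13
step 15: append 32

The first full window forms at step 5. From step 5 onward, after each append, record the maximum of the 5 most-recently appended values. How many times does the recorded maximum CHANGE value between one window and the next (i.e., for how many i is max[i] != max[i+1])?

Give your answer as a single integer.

Answer: 5

Derivation:
step 1: append 1 -> window=[1] (not full yet)
step 2: append 4 -> window=[1, 4] (not full yet)
step 3: append 66 -> window=[1, 4, 66] (not full yet)
step 4: append 63 -> window=[1, 4, 66, 63] (not full yet)
step 5: append 58 -> window=[1, 4, 66, 63, 58] -> max=66
step 6: append 58 -> window=[4, 66, 63, 58, 58] -> max=66
step 7: append 52 -> window=[66, 63, 58, 58, 52] -> max=66
step 8: append 31 -> window=[63, 58, 58, 52, 31] -> max=63
step 9: append 11 -> window=[58, 58, 52, 31, 11] -> max=58
step 10: append 19 -> window=[58, 52, 31, 11, 19] -> max=58
step 11: append 37 -> window=[52, 31, 11, 19, 37] -> max=52
step 12: append 57 -> window=[31, 11, 19, 37, 57] -> max=57
step 13: append 60 -> window=[11, 19, 37, 57, 60] -> max=60
step 14: append 13 -> window=[19, 37, 57, 60, 13] -> max=60
step 15: append 32 -> window=[37, 57, 60, 13, 32] -> max=60
Recorded maximums: 66 66 66 63 58 58 52 57 60 60 60
Changes between consecutive maximums: 5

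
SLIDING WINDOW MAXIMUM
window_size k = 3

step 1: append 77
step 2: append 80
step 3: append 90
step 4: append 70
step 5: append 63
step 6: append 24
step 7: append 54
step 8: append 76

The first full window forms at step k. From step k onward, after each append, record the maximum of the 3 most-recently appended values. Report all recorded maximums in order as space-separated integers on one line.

Answer: 90 90 90 70 63 76

Derivation:
step 1: append 77 -> window=[77] (not full yet)
step 2: append 80 -> window=[77, 80] (not full yet)
step 3: append 90 -> window=[77, 80, 90] -> max=90
step 4: append 70 -> window=[80, 90, 70] -> max=90
step 5: append 63 -> window=[90, 70, 63] -> max=90
step 6: append 24 -> window=[70, 63, 24] -> max=70
step 7: append 54 -> window=[63, 24, 54] -> max=63
step 8: append 76 -> window=[24, 54, 76] -> max=76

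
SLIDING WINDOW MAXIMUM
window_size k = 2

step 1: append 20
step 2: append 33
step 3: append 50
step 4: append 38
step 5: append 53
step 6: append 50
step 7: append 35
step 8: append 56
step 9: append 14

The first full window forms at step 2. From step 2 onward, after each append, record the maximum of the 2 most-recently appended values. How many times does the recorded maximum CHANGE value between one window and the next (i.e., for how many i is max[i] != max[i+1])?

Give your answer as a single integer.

Answer: 4

Derivation:
step 1: append 20 -> window=[20] (not full yet)
step 2: append 33 -> window=[20, 33] -> max=33
step 3: append 50 -> window=[33, 50] -> max=50
step 4: append 38 -> window=[50, 38] -> max=50
step 5: append 53 -> window=[38, 53] -> max=53
step 6: append 50 -> window=[53, 50] -> max=53
step 7: append 35 -> window=[50, 35] -> max=50
step 8: append 56 -> window=[35, 56] -> max=56
step 9: append 14 -> window=[56, 14] -> max=56
Recorded maximums: 33 50 50 53 53 50 56 56
Changes between consecutive maximums: 4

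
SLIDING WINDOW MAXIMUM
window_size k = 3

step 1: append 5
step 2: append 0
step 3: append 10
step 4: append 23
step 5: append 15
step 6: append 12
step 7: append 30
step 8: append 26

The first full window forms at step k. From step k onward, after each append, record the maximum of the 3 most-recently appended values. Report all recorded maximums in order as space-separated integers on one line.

step 1: append 5 -> window=[5] (not full yet)
step 2: append 0 -> window=[5, 0] (not full yet)
step 3: append 10 -> window=[5, 0, 10] -> max=10
step 4: append 23 -> window=[0, 10, 23] -> max=23
step 5: append 15 -> window=[10, 23, 15] -> max=23
step 6: append 12 -> window=[23, 15, 12] -> max=23
step 7: append 30 -> window=[15, 12, 30] -> max=30
step 8: append 26 -> window=[12, 30, 26] -> max=30

Answer: 10 23 23 23 30 30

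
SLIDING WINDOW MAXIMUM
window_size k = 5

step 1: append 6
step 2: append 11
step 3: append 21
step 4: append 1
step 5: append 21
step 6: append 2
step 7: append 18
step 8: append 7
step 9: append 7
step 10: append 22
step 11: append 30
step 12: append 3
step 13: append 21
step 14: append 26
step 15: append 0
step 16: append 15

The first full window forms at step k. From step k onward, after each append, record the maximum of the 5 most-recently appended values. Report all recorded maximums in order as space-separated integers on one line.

Answer: 21 21 21 21 21 22 30 30 30 30 30 26

Derivation:
step 1: append 6 -> window=[6] (not full yet)
step 2: append 11 -> window=[6, 11] (not full yet)
step 3: append 21 -> window=[6, 11, 21] (not full yet)
step 4: append 1 -> window=[6, 11, 21, 1] (not full yet)
step 5: append 21 -> window=[6, 11, 21, 1, 21] -> max=21
step 6: append 2 -> window=[11, 21, 1, 21, 2] -> max=21
step 7: append 18 -> window=[21, 1, 21, 2, 18] -> max=21
step 8: append 7 -> window=[1, 21, 2, 18, 7] -> max=21
step 9: append 7 -> window=[21, 2, 18, 7, 7] -> max=21
step 10: append 22 -> window=[2, 18, 7, 7, 22] -> max=22
step 11: append 30 -> window=[18, 7, 7, 22, 30] -> max=30
step 12: append 3 -> window=[7, 7, 22, 30, 3] -> max=30
step 13: append 21 -> window=[7, 22, 30, 3, 21] -> max=30
step 14: append 26 -> window=[22, 30, 3, 21, 26] -> max=30
step 15: append 0 -> window=[30, 3, 21, 26, 0] -> max=30
step 16: append 15 -> window=[3, 21, 26, 0, 15] -> max=26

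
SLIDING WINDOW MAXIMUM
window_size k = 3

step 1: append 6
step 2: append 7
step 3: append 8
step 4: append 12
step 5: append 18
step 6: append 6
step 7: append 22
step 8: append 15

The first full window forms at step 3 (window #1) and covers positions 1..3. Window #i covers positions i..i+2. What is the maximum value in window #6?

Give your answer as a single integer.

Answer: 22

Derivation:
step 1: append 6 -> window=[6] (not full yet)
step 2: append 7 -> window=[6, 7] (not full yet)
step 3: append 8 -> window=[6, 7, 8] -> max=8
step 4: append 12 -> window=[7, 8, 12] -> max=12
step 5: append 18 -> window=[8, 12, 18] -> max=18
step 6: append 6 -> window=[12, 18, 6] -> max=18
step 7: append 22 -> window=[18, 6, 22] -> max=22
step 8: append 15 -> window=[6, 22, 15] -> max=22
Window #6 max = 22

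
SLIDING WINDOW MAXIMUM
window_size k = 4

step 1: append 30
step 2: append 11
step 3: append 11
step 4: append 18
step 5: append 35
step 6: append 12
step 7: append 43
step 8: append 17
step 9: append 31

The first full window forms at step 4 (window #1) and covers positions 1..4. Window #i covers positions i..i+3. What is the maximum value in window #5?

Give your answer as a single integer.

Answer: 43

Derivation:
step 1: append 30 -> window=[30] (not full yet)
step 2: append 11 -> window=[30, 11] (not full yet)
step 3: append 11 -> window=[30, 11, 11] (not full yet)
step 4: append 18 -> window=[30, 11, 11, 18] -> max=30
step 5: append 35 -> window=[11, 11, 18, 35] -> max=35
step 6: append 12 -> window=[11, 18, 35, 12] -> max=35
step 7: append 43 -> window=[18, 35, 12, 43] -> max=43
step 8: append 17 -> window=[35, 12, 43, 17] -> max=43
Window #5 max = 43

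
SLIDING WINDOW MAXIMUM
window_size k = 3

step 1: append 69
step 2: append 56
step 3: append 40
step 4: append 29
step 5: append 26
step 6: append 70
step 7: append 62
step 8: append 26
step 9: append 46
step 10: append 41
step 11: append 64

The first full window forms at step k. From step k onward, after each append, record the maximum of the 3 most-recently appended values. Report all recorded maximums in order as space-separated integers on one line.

step 1: append 69 -> window=[69] (not full yet)
step 2: append 56 -> window=[69, 56] (not full yet)
step 3: append 40 -> window=[69, 56, 40] -> max=69
step 4: append 29 -> window=[56, 40, 29] -> max=56
step 5: append 26 -> window=[40, 29, 26] -> max=40
step 6: append 70 -> window=[29, 26, 70] -> max=70
step 7: append 62 -> window=[26, 70, 62] -> max=70
step 8: append 26 -> window=[70, 62, 26] -> max=70
step 9: append 46 -> window=[62, 26, 46] -> max=62
step 10: append 41 -> window=[26, 46, 41] -> max=46
step 11: append 64 -> window=[46, 41, 64] -> max=64

Answer: 69 56 40 70 70 70 62 46 64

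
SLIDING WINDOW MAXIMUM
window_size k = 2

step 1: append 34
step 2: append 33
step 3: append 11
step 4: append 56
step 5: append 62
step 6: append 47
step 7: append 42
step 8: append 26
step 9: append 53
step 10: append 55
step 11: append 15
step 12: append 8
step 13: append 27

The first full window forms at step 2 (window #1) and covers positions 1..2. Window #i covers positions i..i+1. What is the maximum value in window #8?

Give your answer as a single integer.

step 1: append 34 -> window=[34] (not full yet)
step 2: append 33 -> window=[34, 33] -> max=34
step 3: append 11 -> window=[33, 11] -> max=33
step 4: append 56 -> window=[11, 56] -> max=56
step 5: append 62 -> window=[56, 62] -> max=62
step 6: append 47 -> window=[62, 47] -> max=62
step 7: append 42 -> window=[47, 42] -> max=47
step 8: append 26 -> window=[42, 26] -> max=42
step 9: append 53 -> window=[26, 53] -> max=53
Window #8 max = 53

Answer: 53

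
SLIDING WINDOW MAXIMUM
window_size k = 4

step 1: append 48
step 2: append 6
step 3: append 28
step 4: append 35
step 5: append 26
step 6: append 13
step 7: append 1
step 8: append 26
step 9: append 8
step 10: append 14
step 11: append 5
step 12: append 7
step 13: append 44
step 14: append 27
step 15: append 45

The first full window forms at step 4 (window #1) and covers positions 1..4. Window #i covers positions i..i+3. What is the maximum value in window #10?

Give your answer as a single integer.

step 1: append 48 -> window=[48] (not full yet)
step 2: append 6 -> window=[48, 6] (not full yet)
step 3: append 28 -> window=[48, 6, 28] (not full yet)
step 4: append 35 -> window=[48, 6, 28, 35] -> max=48
step 5: append 26 -> window=[6, 28, 35, 26] -> max=35
step 6: append 13 -> window=[28, 35, 26, 13] -> max=35
step 7: append 1 -> window=[35, 26, 13, 1] -> max=35
step 8: append 26 -> window=[26, 13, 1, 26] -> max=26
step 9: append 8 -> window=[13, 1, 26, 8] -> max=26
step 10: append 14 -> window=[1, 26, 8, 14] -> max=26
step 11: append 5 -> window=[26, 8, 14, 5] -> max=26
step 12: append 7 -> window=[8, 14, 5, 7] -> max=14
step 13: append 44 -> window=[14, 5, 7, 44] -> max=44
Window #10 max = 44

Answer: 44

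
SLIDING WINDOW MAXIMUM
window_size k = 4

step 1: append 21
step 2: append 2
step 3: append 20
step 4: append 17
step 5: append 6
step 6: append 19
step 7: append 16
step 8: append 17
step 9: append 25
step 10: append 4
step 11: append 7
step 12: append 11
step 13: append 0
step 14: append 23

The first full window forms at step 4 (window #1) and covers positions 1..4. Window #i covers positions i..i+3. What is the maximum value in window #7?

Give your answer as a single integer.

step 1: append 21 -> window=[21] (not full yet)
step 2: append 2 -> window=[21, 2] (not full yet)
step 3: append 20 -> window=[21, 2, 20] (not full yet)
step 4: append 17 -> window=[21, 2, 20, 17] -> max=21
step 5: append 6 -> window=[2, 20, 17, 6] -> max=20
step 6: append 19 -> window=[20, 17, 6, 19] -> max=20
step 7: append 16 -> window=[17, 6, 19, 16] -> max=19
step 8: append 17 -> window=[6, 19, 16, 17] -> max=19
step 9: append 25 -> window=[19, 16, 17, 25] -> max=25
step 10: append 4 -> window=[16, 17, 25, 4] -> max=25
Window #7 max = 25

Answer: 25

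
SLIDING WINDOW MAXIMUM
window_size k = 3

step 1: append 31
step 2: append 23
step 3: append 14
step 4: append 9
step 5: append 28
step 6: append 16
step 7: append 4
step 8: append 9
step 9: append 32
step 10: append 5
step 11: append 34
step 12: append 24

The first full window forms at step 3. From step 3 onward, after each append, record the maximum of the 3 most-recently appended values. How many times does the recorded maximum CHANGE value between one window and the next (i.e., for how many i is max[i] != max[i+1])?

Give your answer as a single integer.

Answer: 5

Derivation:
step 1: append 31 -> window=[31] (not full yet)
step 2: append 23 -> window=[31, 23] (not full yet)
step 3: append 14 -> window=[31, 23, 14] -> max=31
step 4: append 9 -> window=[23, 14, 9] -> max=23
step 5: append 28 -> window=[14, 9, 28] -> max=28
step 6: append 16 -> window=[9, 28, 16] -> max=28
step 7: append 4 -> window=[28, 16, 4] -> max=28
step 8: append 9 -> window=[16, 4, 9] -> max=16
step 9: append 32 -> window=[4, 9, 32] -> max=32
step 10: append 5 -> window=[9, 32, 5] -> max=32
step 11: append 34 -> window=[32, 5, 34] -> max=34
step 12: append 24 -> window=[5, 34, 24] -> max=34
Recorded maximums: 31 23 28 28 28 16 32 32 34 34
Changes between consecutive maximums: 5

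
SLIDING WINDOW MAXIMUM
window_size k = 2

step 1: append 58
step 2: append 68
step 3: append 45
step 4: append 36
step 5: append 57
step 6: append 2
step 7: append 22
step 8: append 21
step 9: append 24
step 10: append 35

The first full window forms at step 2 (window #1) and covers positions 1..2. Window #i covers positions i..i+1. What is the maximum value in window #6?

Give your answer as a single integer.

step 1: append 58 -> window=[58] (not full yet)
step 2: append 68 -> window=[58, 68] -> max=68
step 3: append 45 -> window=[68, 45] -> max=68
step 4: append 36 -> window=[45, 36] -> max=45
step 5: append 57 -> window=[36, 57] -> max=57
step 6: append 2 -> window=[57, 2] -> max=57
step 7: append 22 -> window=[2, 22] -> max=22
Window #6 max = 22

Answer: 22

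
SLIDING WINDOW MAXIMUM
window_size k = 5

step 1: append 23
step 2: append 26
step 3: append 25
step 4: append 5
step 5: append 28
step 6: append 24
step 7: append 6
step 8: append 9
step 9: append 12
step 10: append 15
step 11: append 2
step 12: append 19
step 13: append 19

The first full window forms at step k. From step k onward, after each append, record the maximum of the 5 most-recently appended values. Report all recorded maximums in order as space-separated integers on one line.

step 1: append 23 -> window=[23] (not full yet)
step 2: append 26 -> window=[23, 26] (not full yet)
step 3: append 25 -> window=[23, 26, 25] (not full yet)
step 4: append 5 -> window=[23, 26, 25, 5] (not full yet)
step 5: append 28 -> window=[23, 26, 25, 5, 28] -> max=28
step 6: append 24 -> window=[26, 25, 5, 28, 24] -> max=28
step 7: append 6 -> window=[25, 5, 28, 24, 6] -> max=28
step 8: append 9 -> window=[5, 28, 24, 6, 9] -> max=28
step 9: append 12 -> window=[28, 24, 6, 9, 12] -> max=28
step 10: append 15 -> window=[24, 6, 9, 12, 15] -> max=24
step 11: append 2 -> window=[6, 9, 12, 15, 2] -> max=15
step 12: append 19 -> window=[9, 12, 15, 2, 19] -> max=19
step 13: append 19 -> window=[12, 15, 2, 19, 19] -> max=19

Answer: 28 28 28 28 28 24 15 19 19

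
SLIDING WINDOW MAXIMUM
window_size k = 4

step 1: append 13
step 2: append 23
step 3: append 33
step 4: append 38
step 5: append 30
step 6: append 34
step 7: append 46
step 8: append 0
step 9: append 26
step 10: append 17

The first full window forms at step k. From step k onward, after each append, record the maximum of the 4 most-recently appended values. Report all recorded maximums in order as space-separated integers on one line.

Answer: 38 38 38 46 46 46 46

Derivation:
step 1: append 13 -> window=[13] (not full yet)
step 2: append 23 -> window=[13, 23] (not full yet)
step 3: append 33 -> window=[13, 23, 33] (not full yet)
step 4: append 38 -> window=[13, 23, 33, 38] -> max=38
step 5: append 30 -> window=[23, 33, 38, 30] -> max=38
step 6: append 34 -> window=[33, 38, 30, 34] -> max=38
step 7: append 46 -> window=[38, 30, 34, 46] -> max=46
step 8: append 0 -> window=[30, 34, 46, 0] -> max=46
step 9: append 26 -> window=[34, 46, 0, 26] -> max=46
step 10: append 17 -> window=[46, 0, 26, 17] -> max=46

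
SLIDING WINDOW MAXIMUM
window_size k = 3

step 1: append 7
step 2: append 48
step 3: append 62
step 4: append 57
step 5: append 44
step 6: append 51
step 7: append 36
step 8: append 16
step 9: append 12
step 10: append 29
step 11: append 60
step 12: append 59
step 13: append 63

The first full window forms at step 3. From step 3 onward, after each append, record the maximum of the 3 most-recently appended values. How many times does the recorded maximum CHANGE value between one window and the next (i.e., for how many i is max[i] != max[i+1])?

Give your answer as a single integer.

step 1: append 7 -> window=[7] (not full yet)
step 2: append 48 -> window=[7, 48] (not full yet)
step 3: append 62 -> window=[7, 48, 62] -> max=62
step 4: append 57 -> window=[48, 62, 57] -> max=62
step 5: append 44 -> window=[62, 57, 44] -> max=62
step 6: append 51 -> window=[57, 44, 51] -> max=57
step 7: append 36 -> window=[44, 51, 36] -> max=51
step 8: append 16 -> window=[51, 36, 16] -> max=51
step 9: append 12 -> window=[36, 16, 12] -> max=36
step 10: append 29 -> window=[16, 12, 29] -> max=29
step 11: append 60 -> window=[12, 29, 60] -> max=60
step 12: append 59 -> window=[29, 60, 59] -> max=60
step 13: append 63 -> window=[60, 59, 63] -> max=63
Recorded maximums: 62 62 62 57 51 51 36 29 60 60 63
Changes between consecutive maximums: 6

Answer: 6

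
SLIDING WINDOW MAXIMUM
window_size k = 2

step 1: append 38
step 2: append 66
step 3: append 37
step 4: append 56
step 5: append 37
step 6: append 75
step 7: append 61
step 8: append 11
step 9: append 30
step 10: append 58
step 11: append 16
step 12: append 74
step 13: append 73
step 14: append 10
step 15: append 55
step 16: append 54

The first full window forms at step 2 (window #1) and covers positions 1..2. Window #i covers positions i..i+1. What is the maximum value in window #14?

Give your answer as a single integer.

Answer: 55

Derivation:
step 1: append 38 -> window=[38] (not full yet)
step 2: append 66 -> window=[38, 66] -> max=66
step 3: append 37 -> window=[66, 37] -> max=66
step 4: append 56 -> window=[37, 56] -> max=56
step 5: append 37 -> window=[56, 37] -> max=56
step 6: append 75 -> window=[37, 75] -> max=75
step 7: append 61 -> window=[75, 61] -> max=75
step 8: append 11 -> window=[61, 11] -> max=61
step 9: append 30 -> window=[11, 30] -> max=30
step 10: append 58 -> window=[30, 58] -> max=58
step 11: append 16 -> window=[58, 16] -> max=58
step 12: append 74 -> window=[16, 74] -> max=74
step 13: append 73 -> window=[74, 73] -> max=74
step 14: append 10 -> window=[73, 10] -> max=73
step 15: append 55 -> window=[10, 55] -> max=55
Window #14 max = 55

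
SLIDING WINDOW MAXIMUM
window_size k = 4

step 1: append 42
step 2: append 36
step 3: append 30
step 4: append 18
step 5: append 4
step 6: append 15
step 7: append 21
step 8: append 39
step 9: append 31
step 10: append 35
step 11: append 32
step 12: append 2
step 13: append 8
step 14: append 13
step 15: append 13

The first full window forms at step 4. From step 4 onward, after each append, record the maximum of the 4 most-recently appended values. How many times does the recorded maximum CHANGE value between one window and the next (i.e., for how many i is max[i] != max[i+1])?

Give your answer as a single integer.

step 1: append 42 -> window=[42] (not full yet)
step 2: append 36 -> window=[42, 36] (not full yet)
step 3: append 30 -> window=[42, 36, 30] (not full yet)
step 4: append 18 -> window=[42, 36, 30, 18] -> max=42
step 5: append 4 -> window=[36, 30, 18, 4] -> max=36
step 6: append 15 -> window=[30, 18, 4, 15] -> max=30
step 7: append 21 -> window=[18, 4, 15, 21] -> max=21
step 8: append 39 -> window=[4, 15, 21, 39] -> max=39
step 9: append 31 -> window=[15, 21, 39, 31] -> max=39
step 10: append 35 -> window=[21, 39, 31, 35] -> max=39
step 11: append 32 -> window=[39, 31, 35, 32] -> max=39
step 12: append 2 -> window=[31, 35, 32, 2] -> max=35
step 13: append 8 -> window=[35, 32, 2, 8] -> max=35
step 14: append 13 -> window=[32, 2, 8, 13] -> max=32
step 15: append 13 -> window=[2, 8, 13, 13] -> max=13
Recorded maximums: 42 36 30 21 39 39 39 39 35 35 32 13
Changes between consecutive maximums: 7

Answer: 7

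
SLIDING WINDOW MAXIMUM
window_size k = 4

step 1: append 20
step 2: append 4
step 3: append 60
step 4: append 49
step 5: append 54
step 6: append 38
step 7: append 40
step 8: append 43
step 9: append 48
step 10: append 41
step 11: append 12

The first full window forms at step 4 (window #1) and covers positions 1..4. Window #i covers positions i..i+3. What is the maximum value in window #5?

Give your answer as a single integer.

step 1: append 20 -> window=[20] (not full yet)
step 2: append 4 -> window=[20, 4] (not full yet)
step 3: append 60 -> window=[20, 4, 60] (not full yet)
step 4: append 49 -> window=[20, 4, 60, 49] -> max=60
step 5: append 54 -> window=[4, 60, 49, 54] -> max=60
step 6: append 38 -> window=[60, 49, 54, 38] -> max=60
step 7: append 40 -> window=[49, 54, 38, 40] -> max=54
step 8: append 43 -> window=[54, 38, 40, 43] -> max=54
Window #5 max = 54

Answer: 54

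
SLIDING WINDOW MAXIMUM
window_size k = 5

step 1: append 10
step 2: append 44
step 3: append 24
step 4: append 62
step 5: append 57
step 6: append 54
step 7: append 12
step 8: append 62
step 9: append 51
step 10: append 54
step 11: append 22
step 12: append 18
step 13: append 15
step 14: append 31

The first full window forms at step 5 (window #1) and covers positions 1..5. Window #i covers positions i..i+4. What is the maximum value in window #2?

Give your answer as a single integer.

step 1: append 10 -> window=[10] (not full yet)
step 2: append 44 -> window=[10, 44] (not full yet)
step 3: append 24 -> window=[10, 44, 24] (not full yet)
step 4: append 62 -> window=[10, 44, 24, 62] (not full yet)
step 5: append 57 -> window=[10, 44, 24, 62, 57] -> max=62
step 6: append 54 -> window=[44, 24, 62, 57, 54] -> max=62
Window #2 max = 62

Answer: 62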